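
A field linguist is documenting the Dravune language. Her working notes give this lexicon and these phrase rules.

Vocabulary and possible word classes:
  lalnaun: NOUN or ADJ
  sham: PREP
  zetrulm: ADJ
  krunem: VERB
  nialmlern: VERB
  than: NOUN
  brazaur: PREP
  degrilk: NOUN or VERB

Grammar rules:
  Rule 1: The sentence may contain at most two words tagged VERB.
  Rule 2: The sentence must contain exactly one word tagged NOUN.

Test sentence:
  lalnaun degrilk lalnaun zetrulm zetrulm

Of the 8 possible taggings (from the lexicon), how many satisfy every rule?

Candidates per position — 1:lalnaun {NOUN,ADJ}; 2:degrilk {NOUN,VERB}; 3:lalnaun {NOUN,ADJ}; 4:zetrulm {ADJ}; 5:zetrulm {ADJ}.
There are 8 candidate sequences in total.
The sequences that satisfy every rule: NOUN VERB ADJ ADJ ADJ; ADJ NOUN ADJ ADJ ADJ; ADJ VERB NOUN ADJ ADJ.
Count = 3.

3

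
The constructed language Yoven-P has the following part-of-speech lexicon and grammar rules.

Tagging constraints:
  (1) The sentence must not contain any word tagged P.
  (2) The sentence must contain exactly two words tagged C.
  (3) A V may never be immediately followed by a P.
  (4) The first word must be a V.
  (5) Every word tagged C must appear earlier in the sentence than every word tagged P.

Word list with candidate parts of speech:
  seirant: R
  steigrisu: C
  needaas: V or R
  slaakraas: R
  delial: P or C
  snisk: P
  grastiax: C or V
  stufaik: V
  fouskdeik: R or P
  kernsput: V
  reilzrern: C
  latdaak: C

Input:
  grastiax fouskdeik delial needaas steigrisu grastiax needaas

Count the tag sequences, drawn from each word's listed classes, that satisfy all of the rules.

Candidates per position — 1:grastiax {C,V}; 2:fouskdeik {R,P}; 3:delial {P,C}; 4:needaas {V,R}; 5:steigrisu {C}; 6:grastiax {C,V}; 7:needaas {V,R}.
There are 64 candidate sequences in total.
The sequences that satisfy every rule: V R C V C V V; V R C V C V R; V R C R C V V; V R C R C V R.
Count = 4.

4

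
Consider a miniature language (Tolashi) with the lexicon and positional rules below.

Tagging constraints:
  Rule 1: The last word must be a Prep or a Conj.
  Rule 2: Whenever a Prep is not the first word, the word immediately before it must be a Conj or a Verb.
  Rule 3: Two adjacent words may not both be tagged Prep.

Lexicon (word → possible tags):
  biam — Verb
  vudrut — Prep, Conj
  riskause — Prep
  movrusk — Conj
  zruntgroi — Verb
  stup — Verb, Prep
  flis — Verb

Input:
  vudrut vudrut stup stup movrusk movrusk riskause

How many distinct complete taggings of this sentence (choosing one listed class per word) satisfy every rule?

Candidates per position — 1:vudrut {Prep,Conj}; 2:vudrut {Prep,Conj}; 3:stup {Verb,Prep}; 4:stup {Verb,Prep}; 5:movrusk {Conj}; 6:movrusk {Conj}; 7:riskause {Prep}.
There are 16 candidate sequences in total.
Checking each against the rules leaves 8 sequences.
Count = 8.

8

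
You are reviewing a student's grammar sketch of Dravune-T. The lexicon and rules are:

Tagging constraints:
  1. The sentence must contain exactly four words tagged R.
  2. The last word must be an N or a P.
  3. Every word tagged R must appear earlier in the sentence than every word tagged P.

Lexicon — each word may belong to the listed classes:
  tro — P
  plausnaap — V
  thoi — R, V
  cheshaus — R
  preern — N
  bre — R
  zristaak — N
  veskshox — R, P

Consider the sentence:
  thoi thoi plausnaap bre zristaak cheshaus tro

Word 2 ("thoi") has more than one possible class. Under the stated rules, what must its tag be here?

Candidates per position — 1:thoi {R,V}; 2:thoi {R,V}; 3:plausnaap {V}; 4:bre {R}; 5:zristaak {N}; 6:cheshaus {R}; 7:tro {P}.
Position 1: tagging it V would leave rule 1 unsatisfiable, so it must be R.
Position 2: tagging it V would leave rule 1 unsatisfiable, so it must be R.
The only consistent sequence is: R R V R N R P.
Checking: rule 1 satisfied; rule 2 satisfied; rule 3 satisfied.

R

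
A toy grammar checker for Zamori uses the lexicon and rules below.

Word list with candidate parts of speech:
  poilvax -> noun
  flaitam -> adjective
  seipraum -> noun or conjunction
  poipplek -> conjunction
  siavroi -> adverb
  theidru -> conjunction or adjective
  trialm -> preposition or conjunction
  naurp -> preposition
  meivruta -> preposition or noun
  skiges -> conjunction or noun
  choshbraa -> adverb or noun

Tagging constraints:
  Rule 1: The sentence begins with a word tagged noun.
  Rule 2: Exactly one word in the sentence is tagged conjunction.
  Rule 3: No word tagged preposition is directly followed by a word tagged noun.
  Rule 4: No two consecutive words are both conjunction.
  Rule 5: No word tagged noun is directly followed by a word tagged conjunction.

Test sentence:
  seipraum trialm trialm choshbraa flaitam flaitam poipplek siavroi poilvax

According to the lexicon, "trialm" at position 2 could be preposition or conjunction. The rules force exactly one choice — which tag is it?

preposition

Candidates per position — 1:seipraum {noun,conjunction}; 2:trialm {preposition,conjunction}; 3:trialm {preposition,conjunction}; 4:choshbraa {adverb,noun}; 5:flaitam {adjective}; 6:flaitam {adjective}; 7:poipplek {conjunction}; 8:siavroi {adverb}; 9:poilvax {noun}.
Position 1: conjunction is ruled out by rule 1; that leaves noun.
Position 2: conjunction is ruled out by rule 2; that leaves preposition.
Position 3: conjunction is ruled out by rule 2; that leaves preposition.
Position 4: noun is ruled out by rule 3; that leaves adverb.
The only consistent sequence is: noun preposition preposition adverb adjective adjective conjunction adverb noun.
Check: rule 1 ✓; rule 2 ✓; rule 3 ✓; rule 4 ✓; rule 5 ✓.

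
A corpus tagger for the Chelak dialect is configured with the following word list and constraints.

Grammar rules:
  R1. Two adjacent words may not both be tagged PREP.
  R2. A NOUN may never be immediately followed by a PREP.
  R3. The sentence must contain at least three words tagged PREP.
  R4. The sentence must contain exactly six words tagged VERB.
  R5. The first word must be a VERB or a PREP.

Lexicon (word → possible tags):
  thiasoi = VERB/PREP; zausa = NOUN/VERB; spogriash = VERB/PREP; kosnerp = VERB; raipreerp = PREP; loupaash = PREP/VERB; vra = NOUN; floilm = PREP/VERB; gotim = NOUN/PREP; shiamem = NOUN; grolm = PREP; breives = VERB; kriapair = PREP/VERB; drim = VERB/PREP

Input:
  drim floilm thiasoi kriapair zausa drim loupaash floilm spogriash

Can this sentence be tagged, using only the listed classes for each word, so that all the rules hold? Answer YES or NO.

YES

Candidates per position — 1:drim {VERB,PREP}; 2:floilm {PREP,VERB}; 3:thiasoi {VERB,PREP}; 4:kriapair {PREP,VERB}; 5:zausa {NOUN,VERB}; 6:drim {VERB,PREP}; 7:loupaash {PREP,VERB}; 8:floilm {PREP,VERB}; 9:spogriash {VERB,PREP}.
One satisfying assignment: VERB PREP VERB PREP VERB VERB VERB VERB PREP.
Check: rule 1 ok; rule 2 ok; rule 3 ok; rule 4 ok; rule 5 ok.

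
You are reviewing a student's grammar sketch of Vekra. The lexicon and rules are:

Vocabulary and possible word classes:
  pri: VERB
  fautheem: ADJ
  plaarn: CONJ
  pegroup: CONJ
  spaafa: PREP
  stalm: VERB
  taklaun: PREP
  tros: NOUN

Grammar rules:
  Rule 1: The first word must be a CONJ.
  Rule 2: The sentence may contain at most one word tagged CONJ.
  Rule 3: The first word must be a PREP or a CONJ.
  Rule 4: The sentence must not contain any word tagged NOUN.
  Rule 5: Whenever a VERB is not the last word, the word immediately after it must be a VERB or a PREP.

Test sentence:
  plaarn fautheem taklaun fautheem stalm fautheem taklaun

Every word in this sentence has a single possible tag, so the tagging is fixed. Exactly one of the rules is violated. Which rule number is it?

5

Fixed tagging: CONJ ADJ PREP ADJ VERB ADJ PREP.
Rule check: R1 ok, R2 ok, R3 ok, R4 ok, R5 fails.
Only rule 5 fails.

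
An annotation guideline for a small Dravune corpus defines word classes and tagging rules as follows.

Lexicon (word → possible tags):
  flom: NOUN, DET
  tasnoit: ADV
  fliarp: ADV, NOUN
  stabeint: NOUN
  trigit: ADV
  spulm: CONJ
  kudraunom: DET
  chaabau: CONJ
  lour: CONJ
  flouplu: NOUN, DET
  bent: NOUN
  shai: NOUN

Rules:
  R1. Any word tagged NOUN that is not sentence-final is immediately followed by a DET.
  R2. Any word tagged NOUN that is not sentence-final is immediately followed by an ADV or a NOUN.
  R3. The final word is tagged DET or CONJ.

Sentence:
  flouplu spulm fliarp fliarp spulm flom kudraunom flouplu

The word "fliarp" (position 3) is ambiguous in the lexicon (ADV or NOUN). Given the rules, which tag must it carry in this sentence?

Candidates per position — 1:flouplu {NOUN,DET}; 2:spulm {CONJ}; 3:fliarp {ADV,NOUN}; 4:fliarp {ADV,NOUN}; 5:spulm {CONJ}; 6:flom {NOUN,DET}; 7:kudraunom {DET}; 8:flouplu {NOUN,DET}.
At position 1, choosing NOUN makes rule 1 impossible to satisfy; hence DET.
At position 3, choosing NOUN makes rule 1 impossible to satisfy; hence ADV.
At position 4, choosing NOUN makes rule 1 impossible to satisfy; hence ADV.
At position 6, choosing NOUN makes rule 2 impossible to satisfy; hence DET.
At position 8, choosing NOUN makes rule 3 impossible to satisfy; hence DET.
That leaves exactly one tagging: DET CONJ ADV ADV CONJ DET DET DET.
Checking: rule 1 ✓; rule 2 ✓; rule 3 ✓.

ADV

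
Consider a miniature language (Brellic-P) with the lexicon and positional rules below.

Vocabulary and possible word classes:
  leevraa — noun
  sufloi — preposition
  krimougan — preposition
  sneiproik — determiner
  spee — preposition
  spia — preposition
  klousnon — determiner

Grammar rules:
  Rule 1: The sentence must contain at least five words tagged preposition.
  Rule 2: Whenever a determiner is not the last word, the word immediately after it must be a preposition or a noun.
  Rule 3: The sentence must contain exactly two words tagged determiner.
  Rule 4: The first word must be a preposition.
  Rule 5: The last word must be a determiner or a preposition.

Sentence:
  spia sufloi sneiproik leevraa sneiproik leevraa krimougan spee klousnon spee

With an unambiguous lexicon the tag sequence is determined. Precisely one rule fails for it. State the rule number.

3

Fixed tagging: preposition preposition determiner noun determiner noun preposition preposition determiner preposition.
Applying the rules: R1 pass, R2 pass, R3 fail, R4 pass, R5 pass.
Only rule 3 fails.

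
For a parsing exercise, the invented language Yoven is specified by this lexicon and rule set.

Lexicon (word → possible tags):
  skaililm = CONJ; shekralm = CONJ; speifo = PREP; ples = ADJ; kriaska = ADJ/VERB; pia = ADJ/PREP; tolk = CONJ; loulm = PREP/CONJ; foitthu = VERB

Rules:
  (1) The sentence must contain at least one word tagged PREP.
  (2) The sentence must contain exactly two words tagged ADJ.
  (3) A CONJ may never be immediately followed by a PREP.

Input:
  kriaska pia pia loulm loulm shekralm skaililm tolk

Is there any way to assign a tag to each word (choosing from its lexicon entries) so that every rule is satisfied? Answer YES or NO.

Candidates per position — 1:kriaska {ADJ,VERB}; 2:pia {ADJ,PREP}; 3:pia {ADJ,PREP}; 4:loulm {PREP,CONJ}; 5:loulm {PREP,CONJ}; 6:shekralm {CONJ}; 7:skaililm {CONJ}; 8:tolk {CONJ}.
One satisfying assignment: ADJ ADJ PREP CONJ CONJ CONJ CONJ CONJ.
Checking: rule 1 ✓; rule 2 ✓; rule 3 ✓.

YES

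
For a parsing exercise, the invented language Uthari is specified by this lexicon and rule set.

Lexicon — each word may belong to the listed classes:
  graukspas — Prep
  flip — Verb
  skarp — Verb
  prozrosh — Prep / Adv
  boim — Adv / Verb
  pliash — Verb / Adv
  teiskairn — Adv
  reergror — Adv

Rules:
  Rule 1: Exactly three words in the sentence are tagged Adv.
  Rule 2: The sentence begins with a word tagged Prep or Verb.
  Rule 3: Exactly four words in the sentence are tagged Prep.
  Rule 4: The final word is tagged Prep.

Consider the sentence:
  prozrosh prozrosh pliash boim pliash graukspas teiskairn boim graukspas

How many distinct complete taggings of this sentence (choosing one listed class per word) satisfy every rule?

6

Candidates per position — 1:prozrosh {Prep,Adv}; 2:prozrosh {Prep,Adv}; 3:pliash {Verb,Adv}; 4:boim {Adv,Verb}; 5:pliash {Verb,Adv}; 6:graukspas {Prep}; 7:teiskairn {Adv}; 8:boim {Adv,Verb}; 9:graukspas {Prep}.
There are 64 candidate sequences in total.
Checking each against the rules leaves 6 sequences.
Count = 6.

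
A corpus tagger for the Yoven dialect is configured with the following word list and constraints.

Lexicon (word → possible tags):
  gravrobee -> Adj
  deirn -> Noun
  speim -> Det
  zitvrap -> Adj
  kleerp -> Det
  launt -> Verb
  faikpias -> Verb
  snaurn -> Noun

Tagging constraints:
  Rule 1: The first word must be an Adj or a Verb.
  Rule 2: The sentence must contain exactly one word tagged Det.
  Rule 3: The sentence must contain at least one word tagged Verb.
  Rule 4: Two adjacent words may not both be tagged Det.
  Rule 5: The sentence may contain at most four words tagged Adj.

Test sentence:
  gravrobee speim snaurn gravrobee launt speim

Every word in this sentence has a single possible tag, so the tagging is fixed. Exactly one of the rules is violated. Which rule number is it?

Fixed tagging: Adj Det Noun Adj Verb Det.
Rule check: R1 holds, R2 violated, R3 holds, R4 holds, R5 holds.
Only rule 2 fails.

2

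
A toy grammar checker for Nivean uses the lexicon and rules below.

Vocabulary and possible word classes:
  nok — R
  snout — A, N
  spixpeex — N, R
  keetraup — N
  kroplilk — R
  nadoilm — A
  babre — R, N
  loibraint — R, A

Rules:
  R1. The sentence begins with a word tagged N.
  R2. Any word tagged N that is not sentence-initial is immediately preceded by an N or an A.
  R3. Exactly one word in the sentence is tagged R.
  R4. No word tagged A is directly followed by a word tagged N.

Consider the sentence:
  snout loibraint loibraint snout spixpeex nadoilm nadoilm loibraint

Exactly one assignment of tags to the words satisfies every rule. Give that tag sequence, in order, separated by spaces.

N A A A R A A A

Candidates per position — 1:snout {A,N}; 2:loibraint {R,A}; 3:loibraint {R,A}; 4:snout {A,N}; 5:spixpeex {N,R}; 6:nadoilm {A}; 7:nadoilm {A}; 8:loibraint {R,A}.
If word 1 were A, no tagging could satisfy rule 1; so word 1 is N.
The remaining ambiguous positions (2, 3, 4, 5, 8) are resolved jointly — only one combination satisfies every rule.
The unique satisfying tagging is: N A A A R A A A.
Verifying each rule — rule 1 holds; rule 2 holds; rule 3 holds; rule 4 holds.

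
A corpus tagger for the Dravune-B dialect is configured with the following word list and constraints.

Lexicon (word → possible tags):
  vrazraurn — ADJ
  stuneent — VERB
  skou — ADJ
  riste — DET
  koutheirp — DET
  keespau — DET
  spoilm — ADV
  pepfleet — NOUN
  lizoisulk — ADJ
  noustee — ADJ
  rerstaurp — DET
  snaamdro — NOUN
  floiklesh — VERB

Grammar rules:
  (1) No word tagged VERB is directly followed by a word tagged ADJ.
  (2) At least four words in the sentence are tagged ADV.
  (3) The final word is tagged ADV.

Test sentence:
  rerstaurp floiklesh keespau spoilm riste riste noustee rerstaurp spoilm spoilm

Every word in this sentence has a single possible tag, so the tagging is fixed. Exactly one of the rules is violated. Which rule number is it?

Fixed tagging: DET VERB DET ADV DET DET ADJ DET ADV ADV.
Rule check: R1 ok, R2 fails, R3 ok.
Only rule 2 fails.

2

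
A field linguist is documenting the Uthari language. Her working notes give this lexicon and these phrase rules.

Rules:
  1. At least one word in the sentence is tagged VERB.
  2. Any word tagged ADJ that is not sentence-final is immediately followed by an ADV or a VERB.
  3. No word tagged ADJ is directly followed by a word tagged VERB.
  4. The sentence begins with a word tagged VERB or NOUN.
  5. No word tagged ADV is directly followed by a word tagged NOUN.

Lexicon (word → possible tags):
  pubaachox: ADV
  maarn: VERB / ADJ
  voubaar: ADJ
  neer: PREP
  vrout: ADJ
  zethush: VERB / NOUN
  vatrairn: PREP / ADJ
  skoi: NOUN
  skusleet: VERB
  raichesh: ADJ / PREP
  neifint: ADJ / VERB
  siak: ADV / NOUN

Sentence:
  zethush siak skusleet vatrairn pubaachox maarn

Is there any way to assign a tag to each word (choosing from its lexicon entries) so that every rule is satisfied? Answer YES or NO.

Candidates per position — 1:zethush {VERB,NOUN}; 2:siak {ADV,NOUN}; 3:skusleet {VERB}; 4:vatrairn {PREP,ADJ}; 5:pubaachox {ADV}; 6:maarn {VERB,ADJ}.
One satisfying assignment: VERB NOUN VERB ADJ ADV VERB.
Check: rule 1 ok; rule 2 ok; rule 3 ok; rule 4 ok; rule 5 ok.

YES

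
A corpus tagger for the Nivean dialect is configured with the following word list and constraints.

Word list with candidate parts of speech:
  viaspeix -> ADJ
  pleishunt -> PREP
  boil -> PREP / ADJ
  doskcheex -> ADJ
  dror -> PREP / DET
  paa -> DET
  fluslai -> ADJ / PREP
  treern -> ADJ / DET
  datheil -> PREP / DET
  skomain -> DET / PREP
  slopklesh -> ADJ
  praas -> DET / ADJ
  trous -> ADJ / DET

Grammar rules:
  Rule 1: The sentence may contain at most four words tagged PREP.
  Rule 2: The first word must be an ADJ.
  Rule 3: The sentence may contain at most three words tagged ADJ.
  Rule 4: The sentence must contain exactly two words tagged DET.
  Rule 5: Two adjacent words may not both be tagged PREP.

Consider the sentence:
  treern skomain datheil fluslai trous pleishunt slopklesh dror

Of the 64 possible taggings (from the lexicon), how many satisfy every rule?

5

Candidates per position — 1:treern {ADJ,DET}; 2:skomain {DET,PREP}; 3:datheil {PREP,DET}; 4:fluslai {ADJ,PREP}; 5:trous {ADJ,DET}; 6:pleishunt {PREP}; 7:slopklesh {ADJ}; 8:dror {PREP,DET}.
There are 64 candidate sequences in total.
The sequences that satisfy every rule: ADJ DET PREP ADJ DET PREP ADJ PREP; ADJ DET DET PREP ADJ PREP ADJ PREP; ADJ PREP DET ADJ DET PREP ADJ PREP; ADJ PREP DET PREP ADJ PREP ADJ DET; ADJ PREP DET PREP DET PREP ADJ PREP.
Count = 5.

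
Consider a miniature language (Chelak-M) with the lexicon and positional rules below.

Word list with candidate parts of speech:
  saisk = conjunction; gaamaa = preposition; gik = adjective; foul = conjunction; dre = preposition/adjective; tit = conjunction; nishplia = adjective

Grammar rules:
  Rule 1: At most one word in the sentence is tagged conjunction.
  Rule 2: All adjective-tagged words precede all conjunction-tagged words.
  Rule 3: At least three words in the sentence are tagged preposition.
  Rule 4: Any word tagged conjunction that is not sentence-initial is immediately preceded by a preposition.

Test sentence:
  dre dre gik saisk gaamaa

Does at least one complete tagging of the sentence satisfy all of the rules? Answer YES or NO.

NO

Candidates per position — 1:dre {preposition,adjective}; 2:dre {preposition,adjective}; 3:gik {adjective}; 4:saisk {conjunction}; 5:gaamaa {preposition}.
Rule 4 cannot be satisfied by any choice of tags from the lexicon.
So there is no consistent tagging.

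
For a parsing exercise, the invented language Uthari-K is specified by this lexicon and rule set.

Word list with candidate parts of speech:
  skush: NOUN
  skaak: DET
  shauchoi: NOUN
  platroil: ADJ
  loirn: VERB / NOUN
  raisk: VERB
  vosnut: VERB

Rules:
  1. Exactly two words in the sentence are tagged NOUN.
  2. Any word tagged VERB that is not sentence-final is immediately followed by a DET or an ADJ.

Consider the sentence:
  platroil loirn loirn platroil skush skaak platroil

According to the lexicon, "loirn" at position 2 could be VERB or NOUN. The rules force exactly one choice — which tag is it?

NOUN

Candidates per position — 1:platroil {ADJ}; 2:loirn {VERB,NOUN}; 3:loirn {VERB,NOUN}; 4:platroil {ADJ}; 5:skush {NOUN}; 6:skaak {DET}; 7:platroil {ADJ}.
Position 2: VERB is ruled out by rule 2; that leaves NOUN.
Position 3: NOUN is ruled out by rule 1; that leaves VERB.
The unique satisfying tagging is: ADJ NOUN VERB ADJ NOUN DET ADJ.
Check: rule 1 ok; rule 2 ok.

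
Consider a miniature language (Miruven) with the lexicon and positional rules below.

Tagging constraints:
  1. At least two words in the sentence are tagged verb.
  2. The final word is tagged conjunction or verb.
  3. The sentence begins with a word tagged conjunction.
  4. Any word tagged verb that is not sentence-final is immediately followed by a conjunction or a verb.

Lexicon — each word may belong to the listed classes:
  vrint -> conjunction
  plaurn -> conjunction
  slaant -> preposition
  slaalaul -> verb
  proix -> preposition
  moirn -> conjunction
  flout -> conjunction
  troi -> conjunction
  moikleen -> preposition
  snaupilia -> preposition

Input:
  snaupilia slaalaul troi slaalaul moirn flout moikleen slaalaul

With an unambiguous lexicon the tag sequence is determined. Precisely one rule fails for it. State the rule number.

Fixed tagging: preposition verb conjunction verb conjunction conjunction preposition verb.
Rule check: R1 holds, R2 holds, R3 violated, R4 holds.
Only rule 3 fails.

3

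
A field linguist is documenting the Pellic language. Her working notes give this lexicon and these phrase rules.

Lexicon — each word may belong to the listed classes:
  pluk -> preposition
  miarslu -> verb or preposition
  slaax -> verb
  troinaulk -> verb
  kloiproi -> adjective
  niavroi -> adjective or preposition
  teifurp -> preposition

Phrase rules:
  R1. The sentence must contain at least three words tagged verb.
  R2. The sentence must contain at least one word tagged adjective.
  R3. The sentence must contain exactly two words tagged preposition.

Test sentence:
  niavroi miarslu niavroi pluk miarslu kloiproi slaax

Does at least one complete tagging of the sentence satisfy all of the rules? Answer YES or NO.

YES

Candidates per position — 1:niavroi {adjective,preposition}; 2:miarslu {verb,preposition}; 3:niavroi {adjective,preposition}; 4:pluk {preposition}; 5:miarslu {verb,preposition}; 6:kloiproi {adjective}; 7:slaax {verb}.
One satisfying assignment: preposition verb adjective preposition verb adjective verb.
Checking: rule 1 satisfied; rule 2 satisfied; rule 3 satisfied.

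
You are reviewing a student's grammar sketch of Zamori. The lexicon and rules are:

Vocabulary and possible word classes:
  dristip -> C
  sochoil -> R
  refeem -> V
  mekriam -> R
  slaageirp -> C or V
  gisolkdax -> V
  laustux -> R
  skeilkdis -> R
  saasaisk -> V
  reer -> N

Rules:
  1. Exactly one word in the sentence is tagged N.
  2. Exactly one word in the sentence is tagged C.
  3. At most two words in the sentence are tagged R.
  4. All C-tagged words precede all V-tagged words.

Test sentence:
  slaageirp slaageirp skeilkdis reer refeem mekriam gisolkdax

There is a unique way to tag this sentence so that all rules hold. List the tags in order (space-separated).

Candidates per position — 1:slaageirp {C,V}; 2:slaageirp {C,V}; 3:skeilkdis {R}; 4:reer {N}; 5:refeem {V}; 6:mekriam {R}; 7:gisolkdax {V}.
The remaining ambiguous positions (1, 2) are resolved jointly — only one combination satisfies every rule.
The unique satisfying tagging is: C V R N V R V.
Verifying each rule — rule 1 ok; rule 2 ok; rule 3 ok; rule 4 ok.

C V R N V R V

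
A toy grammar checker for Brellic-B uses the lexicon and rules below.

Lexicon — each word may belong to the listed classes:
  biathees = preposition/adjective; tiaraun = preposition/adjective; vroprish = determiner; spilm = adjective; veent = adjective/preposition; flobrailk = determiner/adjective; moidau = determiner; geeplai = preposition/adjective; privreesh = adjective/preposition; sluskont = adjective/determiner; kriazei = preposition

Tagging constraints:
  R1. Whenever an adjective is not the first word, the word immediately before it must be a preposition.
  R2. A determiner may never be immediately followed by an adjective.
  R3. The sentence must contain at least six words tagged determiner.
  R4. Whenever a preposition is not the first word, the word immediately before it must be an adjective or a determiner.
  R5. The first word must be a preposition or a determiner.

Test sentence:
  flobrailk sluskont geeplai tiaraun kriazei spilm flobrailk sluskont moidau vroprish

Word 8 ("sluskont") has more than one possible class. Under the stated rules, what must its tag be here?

determiner

Candidates per position — 1:flobrailk {determiner,adjective}; 2:sluskont {adjective,determiner}; 3:geeplai {preposition,adjective}; 4:tiaraun {preposition,adjective}; 5:kriazei {preposition}; 6:spilm {adjective}; 7:flobrailk {determiner,adjective}; 8:sluskont {adjective,determiner}; 9:moidau {determiner}; 10:vroprish {determiner}.
Position 1: adjective is ruled out by rule 3; that leaves determiner.
Position 2: adjective is ruled out by rule 1; that leaves determiner.
Position 3: adjective is ruled out by rule 1; that leaves preposition.
Position 4: preposition is ruled out by rule 4; that leaves adjective.
Position 7: adjective is ruled out by rule 1; that leaves determiner.
Position 8: adjective is ruled out by rule 1; that leaves determiner.
The only consistent sequence is: determiner determiner preposition adjective preposition adjective determiner determiner determiner determiner.
Checking: rule 1 ok; rule 2 ok; rule 3 ok; rule 4 ok; rule 5 ok.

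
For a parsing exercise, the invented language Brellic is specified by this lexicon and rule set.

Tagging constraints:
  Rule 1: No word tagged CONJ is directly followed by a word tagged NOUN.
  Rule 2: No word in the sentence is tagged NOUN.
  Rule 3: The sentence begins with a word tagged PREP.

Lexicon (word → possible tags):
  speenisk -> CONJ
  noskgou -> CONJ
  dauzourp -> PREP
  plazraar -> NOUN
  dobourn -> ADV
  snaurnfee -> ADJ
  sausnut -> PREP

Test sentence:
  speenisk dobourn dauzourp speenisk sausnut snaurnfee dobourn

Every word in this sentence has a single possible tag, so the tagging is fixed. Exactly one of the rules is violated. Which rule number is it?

Fixed tagging: CONJ ADV PREP CONJ PREP ADJ ADV.
Rule check: R1 ok, R2 ok, R3 fails.
Only rule 3 fails.

3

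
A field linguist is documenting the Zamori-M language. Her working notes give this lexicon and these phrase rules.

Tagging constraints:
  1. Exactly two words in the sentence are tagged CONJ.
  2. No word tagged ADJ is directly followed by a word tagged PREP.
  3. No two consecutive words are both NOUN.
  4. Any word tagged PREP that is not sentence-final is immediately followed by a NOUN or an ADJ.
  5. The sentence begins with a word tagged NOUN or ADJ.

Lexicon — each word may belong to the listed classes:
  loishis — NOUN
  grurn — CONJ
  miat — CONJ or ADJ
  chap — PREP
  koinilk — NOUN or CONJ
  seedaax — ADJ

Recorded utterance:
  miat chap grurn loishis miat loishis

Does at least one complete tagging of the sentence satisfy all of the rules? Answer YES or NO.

Candidates per position — 1:miat {CONJ,ADJ}; 2:chap {PREP}; 3:grurn {CONJ}; 4:loishis {NOUN}; 5:miat {CONJ,ADJ}; 6:loishis {NOUN}.
Rule 4 cannot be satisfied by any choice of tags from the lexicon.
So there is no consistent tagging.

NO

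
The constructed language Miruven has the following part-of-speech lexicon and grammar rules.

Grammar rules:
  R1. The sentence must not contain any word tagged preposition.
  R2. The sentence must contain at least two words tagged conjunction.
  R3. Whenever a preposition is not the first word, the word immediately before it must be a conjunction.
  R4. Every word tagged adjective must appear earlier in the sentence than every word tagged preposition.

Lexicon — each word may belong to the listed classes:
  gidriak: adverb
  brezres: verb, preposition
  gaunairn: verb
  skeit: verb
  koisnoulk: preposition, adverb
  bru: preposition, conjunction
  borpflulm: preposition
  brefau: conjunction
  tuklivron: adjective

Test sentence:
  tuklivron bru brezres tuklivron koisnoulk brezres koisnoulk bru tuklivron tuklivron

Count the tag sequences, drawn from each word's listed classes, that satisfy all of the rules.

1

Candidates per position — 1:tuklivron {adjective}; 2:bru {preposition,conjunction}; 3:brezres {verb,preposition}; 4:tuklivron {adjective}; 5:koisnoulk {preposition,adverb}; 6:brezres {verb,preposition}; 7:koisnoulk {preposition,adverb}; 8:bru {preposition,conjunction}; 9:tuklivron {adjective}; 10:tuklivron {adjective}.
There are 64 candidate sequences in total.
The sequences that satisfy every rule: adjective conjunction verb adjective adverb verb adverb conjunction adjective adjective.
Count = 1.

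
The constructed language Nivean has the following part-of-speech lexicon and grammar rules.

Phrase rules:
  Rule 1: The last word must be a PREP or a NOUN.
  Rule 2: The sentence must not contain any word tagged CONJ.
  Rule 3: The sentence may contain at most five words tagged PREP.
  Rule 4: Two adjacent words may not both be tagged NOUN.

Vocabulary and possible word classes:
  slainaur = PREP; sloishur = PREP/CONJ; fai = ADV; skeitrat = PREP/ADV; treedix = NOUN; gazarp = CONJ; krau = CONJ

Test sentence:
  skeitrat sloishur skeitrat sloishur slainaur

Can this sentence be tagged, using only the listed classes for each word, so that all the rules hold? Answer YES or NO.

Candidates per position — 1:skeitrat {PREP,ADV}; 2:sloishur {PREP,CONJ}; 3:skeitrat {PREP,ADV}; 4:sloishur {PREP,CONJ}; 5:slainaur {PREP}.
One satisfying assignment: ADV PREP PREP PREP PREP.
Verifying each rule — rule 1 ✓; rule 2 ✓; rule 3 ✓; rule 4 ✓.

YES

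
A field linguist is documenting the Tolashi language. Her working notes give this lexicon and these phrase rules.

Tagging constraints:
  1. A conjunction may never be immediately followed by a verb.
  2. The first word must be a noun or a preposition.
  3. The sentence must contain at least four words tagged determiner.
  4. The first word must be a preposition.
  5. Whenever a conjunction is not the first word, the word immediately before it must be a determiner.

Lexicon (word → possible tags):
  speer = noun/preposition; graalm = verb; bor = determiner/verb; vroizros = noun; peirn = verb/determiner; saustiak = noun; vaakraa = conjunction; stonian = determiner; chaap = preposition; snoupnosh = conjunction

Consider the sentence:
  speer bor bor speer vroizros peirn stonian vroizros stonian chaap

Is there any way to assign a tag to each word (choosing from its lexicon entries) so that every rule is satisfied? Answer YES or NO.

YES

Candidates per position — 1:speer {noun,preposition}; 2:bor {determiner,verb}; 3:bor {determiner,verb}; 4:speer {noun,preposition}; 5:vroizros {noun}; 6:peirn {verb,determiner}; 7:stonian {determiner}; 8:vroizros {noun}; 9:stonian {determiner}; 10:chaap {preposition}.
One satisfying assignment: preposition determiner determiner preposition noun verb determiner noun determiner preposition.
Rule-by-rule: rule 1 ok; rule 2 ok; rule 3 ok; rule 4 ok; rule 5 ok.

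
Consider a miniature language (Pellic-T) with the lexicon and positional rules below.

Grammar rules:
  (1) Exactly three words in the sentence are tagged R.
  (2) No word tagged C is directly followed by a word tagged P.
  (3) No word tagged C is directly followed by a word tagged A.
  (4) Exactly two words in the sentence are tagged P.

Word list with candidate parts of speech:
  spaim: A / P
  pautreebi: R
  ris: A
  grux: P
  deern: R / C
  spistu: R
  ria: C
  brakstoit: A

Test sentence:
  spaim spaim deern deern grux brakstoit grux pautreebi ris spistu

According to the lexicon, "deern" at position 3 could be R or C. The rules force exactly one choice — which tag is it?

C

Candidates per position — 1:spaim {A,P}; 2:spaim {A,P}; 3:deern {R,C}; 4:deern {R,C}; 5:grux {P}; 6:brakstoit {A}; 7:grux {P}; 8:pautreebi {R}; 9:ris {A}; 10:spistu {R}.
Position 1: P is ruled out by rule 4; that leaves A.
Position 2: P is ruled out by rule 4; that leaves A.
Position 4: C is ruled out by rule 2; that leaves R.
Position 3: R is ruled out by rule 1; that leaves C.
So the tagging must be: A A C R P A P R A R.
Check: rule 1 ok; rule 2 ok; rule 3 ok; rule 4 ok.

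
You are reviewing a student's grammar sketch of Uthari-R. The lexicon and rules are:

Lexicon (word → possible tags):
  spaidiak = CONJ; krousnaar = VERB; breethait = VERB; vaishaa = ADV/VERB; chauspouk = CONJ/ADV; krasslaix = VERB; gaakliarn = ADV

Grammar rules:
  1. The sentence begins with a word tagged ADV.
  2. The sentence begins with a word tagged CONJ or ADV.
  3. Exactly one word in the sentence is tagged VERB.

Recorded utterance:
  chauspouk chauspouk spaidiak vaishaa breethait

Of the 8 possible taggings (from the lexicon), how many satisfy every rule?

2

Candidates per position — 1:chauspouk {CONJ,ADV}; 2:chauspouk {CONJ,ADV}; 3:spaidiak {CONJ}; 4:vaishaa {ADV,VERB}; 5:breethait {VERB}.
There are 8 candidate sequences in total.
The sequences that satisfy every rule: ADV CONJ CONJ ADV VERB; ADV ADV CONJ ADV VERB.
Count = 2.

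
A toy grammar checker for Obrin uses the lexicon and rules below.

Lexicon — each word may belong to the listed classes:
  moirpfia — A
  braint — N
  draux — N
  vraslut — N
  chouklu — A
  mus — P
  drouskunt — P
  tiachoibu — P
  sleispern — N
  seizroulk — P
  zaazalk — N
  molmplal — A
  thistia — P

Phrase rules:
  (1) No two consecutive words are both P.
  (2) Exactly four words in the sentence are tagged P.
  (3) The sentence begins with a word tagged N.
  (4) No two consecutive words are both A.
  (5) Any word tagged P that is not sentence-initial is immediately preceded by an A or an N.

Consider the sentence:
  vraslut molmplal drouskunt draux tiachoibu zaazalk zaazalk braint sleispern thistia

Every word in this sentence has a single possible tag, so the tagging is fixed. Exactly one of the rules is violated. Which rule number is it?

Fixed tagging: N A P N P N N N N P.
Checking each rule: R1 ok, R2 fails, R3 ok, R4 ok, R5 ok.
Only rule 2 fails.

2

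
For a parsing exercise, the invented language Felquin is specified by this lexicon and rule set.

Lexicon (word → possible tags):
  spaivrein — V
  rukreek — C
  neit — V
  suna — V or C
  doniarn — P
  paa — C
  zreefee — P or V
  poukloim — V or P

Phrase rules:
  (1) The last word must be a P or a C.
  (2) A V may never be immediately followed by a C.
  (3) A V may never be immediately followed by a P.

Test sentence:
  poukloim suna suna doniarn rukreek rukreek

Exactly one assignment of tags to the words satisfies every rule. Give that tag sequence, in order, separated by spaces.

P C C P C C

Candidates per position — 1:poukloim {V,P}; 2:suna {V,C}; 3:suna {V,C}; 4:doniarn {P}; 5:rukreek {C}; 6:rukreek {C}.
If word 3 were V, no tagging could satisfy rule 3; so word 3 is C.
If word 1 were V, no tagging could satisfy rule 2; so word 1 is P.
If word 2 were V, no tagging could satisfy rule 2; so word 2 is C.
The unique satisfying tagging is: P C C P C C.
Checking: rule 1 holds; rule 2 holds; rule 3 holds.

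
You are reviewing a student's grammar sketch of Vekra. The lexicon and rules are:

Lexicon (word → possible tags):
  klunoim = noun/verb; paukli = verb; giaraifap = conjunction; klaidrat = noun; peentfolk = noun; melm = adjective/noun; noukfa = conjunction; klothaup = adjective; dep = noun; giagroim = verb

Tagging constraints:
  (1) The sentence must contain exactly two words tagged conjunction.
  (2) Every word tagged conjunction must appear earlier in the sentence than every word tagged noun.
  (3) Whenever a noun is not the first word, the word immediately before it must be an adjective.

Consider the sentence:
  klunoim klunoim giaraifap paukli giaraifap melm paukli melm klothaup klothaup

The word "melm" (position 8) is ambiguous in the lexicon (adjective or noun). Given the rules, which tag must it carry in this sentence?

Candidates per position — 1:klunoim {noun,verb}; 2:klunoim {noun,verb}; 3:giaraifap {conjunction}; 4:paukli {verb}; 5:giaraifap {conjunction}; 6:melm {adjective,noun}; 7:paukli {verb}; 8:melm {adjective,noun}; 9:klothaup {adjective}; 10:klothaup {adjective}.
Position 1: noun is ruled out by rule 2; that leaves verb.
Position 2: noun is ruled out by rule 2; that leaves verb.
Position 6: noun is ruled out by rule 3; that leaves adjective.
Position 8: noun is ruled out by rule 3; that leaves adjective.
That leaves exactly one tagging: verb verb conjunction verb conjunction adjective verb adjective adjective adjective.
Checking: rule 1 ✓; rule 2 ✓; rule 3 ✓.

adjective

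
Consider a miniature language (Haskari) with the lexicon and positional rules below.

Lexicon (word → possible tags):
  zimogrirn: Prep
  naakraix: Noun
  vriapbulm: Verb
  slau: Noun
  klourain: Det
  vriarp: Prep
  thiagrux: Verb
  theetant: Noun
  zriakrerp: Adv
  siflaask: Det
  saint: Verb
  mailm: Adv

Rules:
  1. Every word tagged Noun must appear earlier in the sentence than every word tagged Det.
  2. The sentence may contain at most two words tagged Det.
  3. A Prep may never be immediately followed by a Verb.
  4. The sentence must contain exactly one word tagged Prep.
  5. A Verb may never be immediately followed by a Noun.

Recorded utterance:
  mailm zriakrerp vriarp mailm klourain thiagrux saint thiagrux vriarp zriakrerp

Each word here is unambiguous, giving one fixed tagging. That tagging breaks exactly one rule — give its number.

4

Fixed tagging: Adv Adv Prep Adv Det Verb Verb Verb Prep Adv.
Applying the rules: R1 ✓, R2 ✓, R3 ✓, R4 ✗, R5 ✓.
Only rule 4 fails.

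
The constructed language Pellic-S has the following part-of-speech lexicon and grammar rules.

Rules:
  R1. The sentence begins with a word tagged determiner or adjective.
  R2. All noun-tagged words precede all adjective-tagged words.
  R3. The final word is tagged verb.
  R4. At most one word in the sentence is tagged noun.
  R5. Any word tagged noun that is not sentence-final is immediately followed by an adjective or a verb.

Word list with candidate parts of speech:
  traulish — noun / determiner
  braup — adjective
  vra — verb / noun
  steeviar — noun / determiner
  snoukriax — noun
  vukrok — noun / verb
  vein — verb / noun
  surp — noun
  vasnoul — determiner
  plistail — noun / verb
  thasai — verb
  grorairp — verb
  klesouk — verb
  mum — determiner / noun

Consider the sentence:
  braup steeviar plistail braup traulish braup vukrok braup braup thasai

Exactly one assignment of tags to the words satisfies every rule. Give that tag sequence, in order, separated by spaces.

adjective determiner verb adjective determiner adjective verb adjective adjective verb

Candidates per position — 1:braup {adjective}; 2:steeviar {noun,determiner}; 3:plistail {noun,verb}; 4:braup {adjective}; 5:traulish {noun,determiner}; 6:braup {adjective}; 7:vukrok {noun,verb}; 8:braup {adjective}; 9:braup {adjective}; 10:thasai {verb}.
If word 2 were noun, no tagging could satisfy rule 2; so word 2 is determiner.
If word 3 were noun, no tagging could satisfy rule 2; so word 3 is verb.
If word 5 were noun, no tagging could satisfy rule 2; so word 5 is determiner.
If word 7 were noun, no tagging could satisfy rule 2; so word 7 is verb.
The only consistent sequence is: adjective determiner verb adjective determiner adjective verb adjective adjective verb.
Checking: rule 1 ✓; rule 2 ✓; rule 3 ✓; rule 4 ✓; rule 5 ✓.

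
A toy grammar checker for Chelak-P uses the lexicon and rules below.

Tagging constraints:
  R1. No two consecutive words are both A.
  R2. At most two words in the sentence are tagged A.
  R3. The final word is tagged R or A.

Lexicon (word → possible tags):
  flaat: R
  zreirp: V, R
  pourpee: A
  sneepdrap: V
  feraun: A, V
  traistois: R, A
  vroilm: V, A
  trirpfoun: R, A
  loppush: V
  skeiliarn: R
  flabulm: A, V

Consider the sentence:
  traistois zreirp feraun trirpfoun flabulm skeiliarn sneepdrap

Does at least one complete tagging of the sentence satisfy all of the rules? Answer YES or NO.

NO

Candidates per position — 1:traistois {R,A}; 2:zreirp {V,R}; 3:feraun {A,V}; 4:trirpfoun {R,A}; 5:flabulm {A,V}; 6:skeiliarn {R}; 7:sneepdrap {V}.
Rule 3 cannot be satisfied by any choice of tags from the lexicon.
So there is no consistent tagging.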